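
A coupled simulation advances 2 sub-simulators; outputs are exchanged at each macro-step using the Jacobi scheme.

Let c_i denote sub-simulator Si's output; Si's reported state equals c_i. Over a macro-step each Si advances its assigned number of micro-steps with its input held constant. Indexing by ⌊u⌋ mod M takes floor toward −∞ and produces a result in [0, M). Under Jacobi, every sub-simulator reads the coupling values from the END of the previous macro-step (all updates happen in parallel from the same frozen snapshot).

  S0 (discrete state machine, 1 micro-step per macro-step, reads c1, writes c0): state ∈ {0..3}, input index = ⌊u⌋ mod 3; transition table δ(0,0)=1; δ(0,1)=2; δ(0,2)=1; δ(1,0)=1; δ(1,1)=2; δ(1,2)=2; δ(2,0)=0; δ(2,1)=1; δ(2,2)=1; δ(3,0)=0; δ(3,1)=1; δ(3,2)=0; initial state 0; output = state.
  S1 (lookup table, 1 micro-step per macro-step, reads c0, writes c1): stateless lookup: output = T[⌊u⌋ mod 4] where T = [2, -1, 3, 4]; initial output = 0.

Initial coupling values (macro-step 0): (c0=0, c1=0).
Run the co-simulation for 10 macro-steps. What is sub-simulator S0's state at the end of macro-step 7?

S0 state at macro-step 7 = 1

macro 1: S0 reads c1=0 → after 1×micro: 1; S1 reads c0=0 → after 1×micro: 2 ⇒ (c0=1, c1=2)
macro 2: S0 reads c1=2 → after 1×micro: 2; S1 reads c0=1 → after 1×micro: -1 ⇒ (c0=2, c1=-1)
macro 3: S0 reads c1=-1 → after 1×micro: 1; S1 reads c0=2 → after 1×micro: 3 ⇒ (c0=1, c1=3)
macro 4: S0 reads c1=3 → after 1×micro: 1; S1 reads c0=1 → after 1×micro: -1 ⇒ (c0=1, c1=-1)
macro 5: S0 reads c1=-1 → after 1×micro: 2; S1 reads c0=1 → after 1×micro: -1 ⇒ (c0=2, c1=-1)
macro 6: S0 reads c1=-1 → after 1×micro: 1; S1 reads c0=2 → after 1×micro: 3 ⇒ (c0=1, c1=3)
macro 7: S0 reads c1=3 → after 1×micro: 1; S1 reads c0=1 → after 1×micro: -1 ⇒ (c0=1, c1=-1)
macro 8: S0 reads c1=-1 → after 1×micro: 2; S1 reads c0=1 → after 1×micro: -1 ⇒ (c0=2, c1=-1)
macro 9: S0 reads c1=-1 → after 1×micro: 1; S1 reads c0=2 → after 1×micro: 3 ⇒ (c0=1, c1=3)
macro 10: S0 reads c1=3 → after 1×micro: 1; S1 reads c0=1 → after 1×micro: -1 ⇒ (c0=1, c1=-1)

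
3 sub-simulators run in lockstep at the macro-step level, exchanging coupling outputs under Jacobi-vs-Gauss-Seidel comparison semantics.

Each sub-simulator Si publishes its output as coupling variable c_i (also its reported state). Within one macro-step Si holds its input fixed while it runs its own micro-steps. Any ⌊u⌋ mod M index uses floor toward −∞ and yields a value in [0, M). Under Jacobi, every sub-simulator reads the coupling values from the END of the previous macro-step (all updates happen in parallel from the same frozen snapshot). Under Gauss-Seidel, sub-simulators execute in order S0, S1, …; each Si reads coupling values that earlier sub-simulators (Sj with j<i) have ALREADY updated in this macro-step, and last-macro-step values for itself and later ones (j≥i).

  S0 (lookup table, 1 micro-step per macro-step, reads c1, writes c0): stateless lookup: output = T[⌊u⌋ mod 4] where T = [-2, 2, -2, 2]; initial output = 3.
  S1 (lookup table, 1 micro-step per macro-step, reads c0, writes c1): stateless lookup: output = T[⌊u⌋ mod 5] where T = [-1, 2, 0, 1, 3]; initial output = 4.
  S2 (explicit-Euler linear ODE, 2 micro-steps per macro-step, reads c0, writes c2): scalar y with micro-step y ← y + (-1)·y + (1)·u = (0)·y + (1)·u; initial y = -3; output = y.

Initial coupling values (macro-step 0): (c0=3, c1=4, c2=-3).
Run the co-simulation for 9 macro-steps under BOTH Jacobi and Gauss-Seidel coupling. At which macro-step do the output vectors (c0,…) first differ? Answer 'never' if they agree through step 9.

first divergence at macro-step: 1

[Jacobi] macro 1: S0 reads c1=4 → after 1×micro: -2; S1 reads c0=3 → after 1×micro: 1; S2 reads c0=3 → after 2×micro: 3 ⇒ (c0=-2, c1=1, c2=3)
[Jacobi] macro 2: S0 reads c1=1 → after 1×micro: 2; S1 reads c0=-2 → after 1×micro: 1; S2 reads c0=-2 → after 2×micro: -2 ⇒ (c0=2, c1=1, c2=-2)
[Jacobi] macro 3: S0 reads c1=1 → after 1×micro: 2; S1 reads c0=2 → after 1×micro: 0; S2 reads c0=2 → after 2×micro: 2 ⇒ (c0=2, c1=0, c2=2)
[Jacobi] macro 4: S0 reads c1=0 → after 1×micro: -2; S1 reads c0=2 → after 1×micro: 0; S2 reads c0=2 → after 2×micro: 2 ⇒ (c0=-2, c1=0, c2=2)
[Jacobi] macro 5: S0 reads c1=0 → after 1×micro: -2; S1 reads c0=-2 → after 1×micro: 1; S2 reads c0=-2 → after 2×micro: -2 ⇒ (c0=-2, c1=1, c2=-2)
[Jacobi] macro 6: S0 reads c1=1 → after 1×micro: 2; S1 reads c0=-2 → after 1×micro: 1; S2 reads c0=-2 → after 2×micro: -2 ⇒ (c0=2, c1=1, c2=-2)
[Jacobi] macro 7: S0 reads c1=1 → after 1×micro: 2; S1 reads c0=2 → after 1×micro: 0; S2 reads c0=2 → after 2×micro: 2 ⇒ (c0=2, c1=0, c2=2)
[Jacobi] macro 8: S0 reads c1=0 → after 1×micro: -2; S1 reads c0=2 → after 1×micro: 0; S2 reads c0=2 → after 2×micro: 2 ⇒ (c0=-2, c1=0, c2=2)
[Jacobi] macro 9: S0 reads c1=0 → after 1×micro: -2; S1 reads c0=-2 → after 1×micro: 1; S2 reads c0=-2 → after 2×micro: -2 ⇒ (c0=-2, c1=1, c2=-2)
[Gauss-Seidel] macro 1: S0 reads c1=4 → after 1×micro: -2; S1 reads c0=-2 → after 1×micro: 1; S2 reads c0=-2 → after 2×micro: -2 ⇒ (c0=-2, c1=1, c2=-2)
[Gauss-Seidel] macro 2: S0 reads c1=1 → after 1×micro: 2; S1 reads c0=2 → after 1×micro: 0; S2 reads c0=2 → after 2×micro: 2 ⇒ (c0=2, c1=0, c2=2)
[Gauss-Seidel] macro 3: S0 reads c1=0 → after 1×micro: -2; S1 reads c0=-2 → after 1×micro: 1; S2 reads c0=-2 → after 2×micro: -2 ⇒ (c0=-2, c1=1, c2=-2)
[Gauss-Seidel] macro 4: S0 reads c1=1 → after 1×micro: 2; S1 reads c0=2 → after 1×micro: 0; S2 reads c0=2 → after 2×micro: 2 ⇒ (c0=2, c1=0, c2=2)
[Gauss-Seidel] macro 5: S0 reads c1=0 → after 1×micro: -2; S1 reads c0=-2 → after 1×micro: 1; S2 reads c0=-2 → after 2×micro: -2 ⇒ (c0=-2, c1=1, c2=-2)
[Gauss-Seidel] macro 6: S0 reads c1=1 → after 1×micro: 2; S1 reads c0=2 → after 1×micro: 0; S2 reads c0=2 → after 2×micro: 2 ⇒ (c0=2, c1=0, c2=2)
[Gauss-Seidel] macro 7: S0 reads c1=0 → after 1×micro: -2; S1 reads c0=-2 → after 1×micro: 1; S2 reads c0=-2 → after 2×micro: -2 ⇒ (c0=-2, c1=1, c2=-2)
[Gauss-Seidel] macro 8: S0 reads c1=1 → after 1×micro: 2; S1 reads c0=2 → after 1×micro: 0; S2 reads c0=2 → after 2×micro: 2 ⇒ (c0=2, c1=0, c2=2)
[Gauss-Seidel] macro 9: S0 reads c1=0 → after 1×micro: -2; S1 reads c0=-2 → after 1×micro: 1; S2 reads c0=-2 → after 2×micro: -2 ⇒ (c0=-2, c1=1, c2=-2)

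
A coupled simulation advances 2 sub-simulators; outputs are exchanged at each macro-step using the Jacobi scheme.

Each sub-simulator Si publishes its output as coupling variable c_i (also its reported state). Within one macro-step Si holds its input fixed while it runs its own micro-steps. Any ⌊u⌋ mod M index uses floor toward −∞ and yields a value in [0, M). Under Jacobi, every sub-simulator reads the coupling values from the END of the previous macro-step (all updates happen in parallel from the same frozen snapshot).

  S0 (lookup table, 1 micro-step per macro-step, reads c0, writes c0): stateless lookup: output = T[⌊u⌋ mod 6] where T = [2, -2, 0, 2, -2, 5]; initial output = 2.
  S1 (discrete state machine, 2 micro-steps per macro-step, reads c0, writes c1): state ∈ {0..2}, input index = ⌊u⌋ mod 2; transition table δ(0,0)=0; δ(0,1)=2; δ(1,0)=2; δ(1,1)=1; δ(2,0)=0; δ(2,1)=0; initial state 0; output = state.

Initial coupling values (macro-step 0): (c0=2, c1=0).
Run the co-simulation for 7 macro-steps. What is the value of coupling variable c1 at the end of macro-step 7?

c1 at macro-step 7 = 0

macro 1: S0 reads c0=2 → after 1×micro: 0; S1 reads c0=2 → after 2×micro: 0 ⇒ (c0=0, c1=0)
macro 2: S0 reads c0=0 → after 1×micro: 2; S1 reads c0=0 → after 2×micro: 0 ⇒ (c0=2, c1=0)
macro 3: S0 reads c0=2 → after 1×micro: 0; S1 reads c0=2 → after 2×micro: 0 ⇒ (c0=0, c1=0)
macro 4: S0 reads c0=0 → after 1×micro: 2; S1 reads c0=0 → after 2×micro: 0 ⇒ (c0=2, c1=0)
macro 5: S0 reads c0=2 → after 1×micro: 0; S1 reads c0=2 → after 2×micro: 0 ⇒ (c0=0, c1=0)
macro 6: S0 reads c0=0 → after 1×micro: 2; S1 reads c0=0 → after 2×micro: 0 ⇒ (c0=2, c1=0)
macro 7: S0 reads c0=2 → after 1×micro: 0; S1 reads c0=2 → after 2×micro: 0 ⇒ (c0=0, c1=0)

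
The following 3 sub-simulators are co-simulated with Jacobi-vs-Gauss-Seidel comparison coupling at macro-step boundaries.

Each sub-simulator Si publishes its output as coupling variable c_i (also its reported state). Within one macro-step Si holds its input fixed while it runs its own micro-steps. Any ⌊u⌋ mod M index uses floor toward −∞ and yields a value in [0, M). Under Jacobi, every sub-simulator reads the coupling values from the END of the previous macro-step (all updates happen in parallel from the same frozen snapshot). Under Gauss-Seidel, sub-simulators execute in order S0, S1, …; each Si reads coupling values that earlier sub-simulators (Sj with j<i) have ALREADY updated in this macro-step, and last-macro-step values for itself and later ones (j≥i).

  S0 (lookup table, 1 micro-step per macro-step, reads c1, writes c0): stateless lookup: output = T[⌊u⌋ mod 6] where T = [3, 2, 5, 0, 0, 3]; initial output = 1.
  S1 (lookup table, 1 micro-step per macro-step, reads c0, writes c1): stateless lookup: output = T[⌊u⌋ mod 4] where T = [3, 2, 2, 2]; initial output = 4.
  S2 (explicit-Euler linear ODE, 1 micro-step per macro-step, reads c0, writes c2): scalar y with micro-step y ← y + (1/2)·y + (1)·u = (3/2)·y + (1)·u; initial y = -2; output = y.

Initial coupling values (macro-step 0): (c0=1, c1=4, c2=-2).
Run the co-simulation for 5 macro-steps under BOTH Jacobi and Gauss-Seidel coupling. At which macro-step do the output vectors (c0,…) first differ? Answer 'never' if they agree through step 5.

[Jacobi] macro 1: S0 reads c1=4 → after 1×micro: 0; S1 reads c0=1 → after 1×micro: 2; S2 reads c0=1 → after 1×micro: -2 ⇒ (c0=0, c1=2, c2=-2)
[Jacobi] macro 2: S0 reads c1=2 → after 1×micro: 5; S1 reads c0=0 → after 1×micro: 3; S2 reads c0=0 → after 1×micro: -3 ⇒ (c0=5, c1=3, c2=-3)
[Jacobi] macro 3: S0 reads c1=3 → after 1×micro: 0; S1 reads c0=5 → after 1×micro: 2; S2 reads c0=5 → after 1×micro: 1/2 ⇒ (c0=0, c1=2, c2=1/2)
[Jacobi] macro 4: S0 reads c1=2 → after 1×micro: 5; S1 reads c0=0 → after 1×micro: 3; S2 reads c0=0 → after 1×micro: 3/4 ⇒ (c0=5, c1=3, c2=3/4)
[Jacobi] macro 5: S0 reads c1=3 → after 1×micro: 0; S1 reads c0=5 → after 1×micro: 2; S2 reads c0=5 → after 1×micro: 49/8 ⇒ (c0=0, c1=2, c2=49/8)
[Gauss-Seidel] macro 1: S0 reads c1=4 → after 1×micro: 0; S1 reads c0=0 → after 1×micro: 3; S2 reads c0=0 → after 1×micro: -3 ⇒ (c0=0, c1=3, c2=-3)
[Gauss-Seidel] macro 2: S0 reads c1=3 → after 1×micro: 0; S1 reads c0=0 → after 1×micro: 3; S2 reads c0=0 → after 1×micro: -9/2 ⇒ (c0=0, c1=3, c2=-9/2)
[Gauss-Seidel] macro 3: S0 reads c1=3 → after 1×micro: 0; S1 reads c0=0 → after 1×micro: 3; S2 reads c0=0 → after 1×micro: -27/4 ⇒ (c0=0, c1=3, c2=-27/4)
[Gauss-Seidel] macro 4: S0 reads c1=3 → after 1×micro: 0; S1 reads c0=0 → after 1×micro: 3; S2 reads c0=0 → after 1×micro: -81/8 ⇒ (c0=0, c1=3, c2=-81/8)
[Gauss-Seidel] macro 5: S0 reads c1=3 → after 1×micro: 0; S1 reads c0=0 → after 1×micro: 3; S2 reads c0=0 → after 1×micro: -243/16 ⇒ (c0=0, c1=3, c2=-243/16)

first divergence at macro-step: 1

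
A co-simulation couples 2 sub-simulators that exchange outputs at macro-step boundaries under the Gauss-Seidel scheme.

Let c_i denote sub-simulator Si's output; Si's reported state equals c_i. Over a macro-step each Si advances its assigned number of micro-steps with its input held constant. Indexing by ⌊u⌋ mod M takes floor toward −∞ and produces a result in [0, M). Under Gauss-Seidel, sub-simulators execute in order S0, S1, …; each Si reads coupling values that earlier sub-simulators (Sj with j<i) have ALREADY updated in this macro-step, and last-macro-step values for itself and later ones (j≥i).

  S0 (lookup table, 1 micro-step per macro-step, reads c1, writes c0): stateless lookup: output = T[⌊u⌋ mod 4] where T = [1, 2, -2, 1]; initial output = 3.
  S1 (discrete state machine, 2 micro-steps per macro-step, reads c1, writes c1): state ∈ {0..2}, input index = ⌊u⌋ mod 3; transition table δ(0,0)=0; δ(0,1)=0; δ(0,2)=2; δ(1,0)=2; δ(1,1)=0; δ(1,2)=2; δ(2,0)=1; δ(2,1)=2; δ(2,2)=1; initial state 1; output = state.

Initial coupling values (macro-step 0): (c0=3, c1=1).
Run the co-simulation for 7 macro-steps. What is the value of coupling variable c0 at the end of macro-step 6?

c0 at macro-step 6 = 1

macro 1: S0 reads c1=1 → after 1×micro: 2; S1 reads c1=1 → after 2×micro: 0 ⇒ (c0=2, c1=0)
macro 2: S0 reads c1=0 → after 1×micro: 1; S1 reads c1=0 → after 2×micro: 0 ⇒ (c0=1, c1=0)
macro 3: S0 reads c1=0 → after 1×micro: 1; S1 reads c1=0 → after 2×micro: 0 ⇒ (c0=1, c1=0)
macro 4: S0 reads c1=0 → after 1×micro: 1; S1 reads c1=0 → after 2×micro: 0 ⇒ (c0=1, c1=0)
macro 5: S0 reads c1=0 → after 1×micro: 1; S1 reads c1=0 → after 2×micro: 0 ⇒ (c0=1, c1=0)
macro 6: S0 reads c1=0 → after 1×micro: 1; S1 reads c1=0 → after 2×micro: 0 ⇒ (c0=1, c1=0)
macro 7: S0 reads c1=0 → after 1×micro: 1; S1 reads c1=0 → after 2×micro: 0 ⇒ (c0=1, c1=0)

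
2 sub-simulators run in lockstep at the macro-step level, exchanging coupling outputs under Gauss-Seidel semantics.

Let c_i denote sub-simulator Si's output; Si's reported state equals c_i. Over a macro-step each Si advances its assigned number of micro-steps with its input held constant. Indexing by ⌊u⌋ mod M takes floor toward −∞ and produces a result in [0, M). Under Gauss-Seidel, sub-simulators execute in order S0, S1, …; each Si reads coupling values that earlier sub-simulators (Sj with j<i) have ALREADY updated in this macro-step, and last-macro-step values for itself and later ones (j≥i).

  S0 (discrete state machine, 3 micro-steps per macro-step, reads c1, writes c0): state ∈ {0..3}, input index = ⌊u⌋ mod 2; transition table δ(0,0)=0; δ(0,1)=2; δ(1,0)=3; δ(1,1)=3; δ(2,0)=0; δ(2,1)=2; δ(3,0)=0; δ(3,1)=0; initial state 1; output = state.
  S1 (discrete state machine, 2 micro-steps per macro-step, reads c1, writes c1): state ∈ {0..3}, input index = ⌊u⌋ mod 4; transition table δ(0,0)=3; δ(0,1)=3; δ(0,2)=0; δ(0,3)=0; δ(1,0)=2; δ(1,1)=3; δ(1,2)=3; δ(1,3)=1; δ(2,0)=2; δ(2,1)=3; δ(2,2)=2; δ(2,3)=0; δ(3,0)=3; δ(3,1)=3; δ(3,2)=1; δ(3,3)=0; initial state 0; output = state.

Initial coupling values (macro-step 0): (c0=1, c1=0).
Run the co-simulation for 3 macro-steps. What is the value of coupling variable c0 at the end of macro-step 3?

macro 1: S0 reads c1=0 → after 3×micro: 0; S1 reads c1=0 → after 2×micro: 3 ⇒ (c0=0, c1=3)
macro 2: S0 reads c1=3 → after 3×micro: 2; S1 reads c1=3 → after 2×micro: 0 ⇒ (c0=2, c1=0)
macro 3: S0 reads c1=0 → after 3×micro: 0; S1 reads c1=0 → after 2×micro: 3 ⇒ (c0=0, c1=3)

c0 at macro-step 3 = 0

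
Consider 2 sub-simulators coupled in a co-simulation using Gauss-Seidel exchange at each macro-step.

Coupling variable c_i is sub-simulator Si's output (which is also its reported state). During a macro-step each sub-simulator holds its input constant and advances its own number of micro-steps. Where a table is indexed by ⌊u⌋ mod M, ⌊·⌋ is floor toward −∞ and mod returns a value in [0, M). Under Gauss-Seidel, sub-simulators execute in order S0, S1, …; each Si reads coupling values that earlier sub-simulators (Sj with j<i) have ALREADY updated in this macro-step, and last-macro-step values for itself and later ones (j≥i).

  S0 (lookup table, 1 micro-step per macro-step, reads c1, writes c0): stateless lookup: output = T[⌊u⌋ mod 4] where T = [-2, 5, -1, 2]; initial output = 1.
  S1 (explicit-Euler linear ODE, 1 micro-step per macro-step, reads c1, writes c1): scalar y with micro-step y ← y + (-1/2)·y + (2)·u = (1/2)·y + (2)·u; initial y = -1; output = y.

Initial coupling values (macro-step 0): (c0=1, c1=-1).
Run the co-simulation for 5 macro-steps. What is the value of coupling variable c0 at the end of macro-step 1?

c0 at macro-step 1 = 2

macro 1: S0 reads c1=-1 → after 1×micro: 2; S1 reads c1=-1 → after 1×micro: -5/2 ⇒ (c0=2, c1=-5/2)
macro 2: S0 reads c1=-5/2 → after 1×micro: 5; S1 reads c1=-5/2 → after 1×micro: -25/4 ⇒ (c0=5, c1=-25/4)
macro 3: S0 reads c1=-25/4 → after 1×micro: 5; S1 reads c1=-25/4 → after 1×micro: -125/8 ⇒ (c0=5, c1=-125/8)
macro 4: S0 reads c1=-125/8 → after 1×micro: -2; S1 reads c1=-125/8 → after 1×micro: -625/16 ⇒ (c0=-2, c1=-625/16)
macro 5: S0 reads c1=-625/16 → after 1×micro: -2; S1 reads c1=-625/16 → after 1×micro: -3125/32 ⇒ (c0=-2, c1=-3125/32)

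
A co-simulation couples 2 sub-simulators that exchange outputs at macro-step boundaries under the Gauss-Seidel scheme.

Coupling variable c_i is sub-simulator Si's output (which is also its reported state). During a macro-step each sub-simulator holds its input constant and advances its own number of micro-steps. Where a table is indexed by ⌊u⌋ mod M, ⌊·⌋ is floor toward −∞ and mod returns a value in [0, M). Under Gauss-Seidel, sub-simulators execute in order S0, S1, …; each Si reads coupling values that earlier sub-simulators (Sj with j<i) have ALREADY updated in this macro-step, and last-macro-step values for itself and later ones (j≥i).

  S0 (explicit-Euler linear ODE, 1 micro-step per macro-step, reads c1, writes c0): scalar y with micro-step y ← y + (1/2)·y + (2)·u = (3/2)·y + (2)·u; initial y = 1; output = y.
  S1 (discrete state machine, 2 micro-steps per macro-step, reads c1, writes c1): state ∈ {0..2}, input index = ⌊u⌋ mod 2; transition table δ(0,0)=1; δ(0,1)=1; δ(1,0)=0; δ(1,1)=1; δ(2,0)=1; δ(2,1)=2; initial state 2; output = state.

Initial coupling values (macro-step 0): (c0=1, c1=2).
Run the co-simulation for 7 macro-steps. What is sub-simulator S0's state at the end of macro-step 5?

S0 state at macro-step 5 = 891/32

macro 1: S0 reads c1=2 → after 1×micro: 11/2; S1 reads c1=2 → after 2×micro: 0 ⇒ (c0=11/2, c1=0)
macro 2: S0 reads c1=0 → after 1×micro: 33/4; S1 reads c1=0 → after 2×micro: 0 ⇒ (c0=33/4, c1=0)
macro 3: S0 reads c1=0 → after 1×micro: 99/8; S1 reads c1=0 → after 2×micro: 0 ⇒ (c0=99/8, c1=0)
macro 4: S0 reads c1=0 → after 1×micro: 297/16; S1 reads c1=0 → after 2×micro: 0 ⇒ (c0=297/16, c1=0)
macro 5: S0 reads c1=0 → after 1×micro: 891/32; S1 reads c1=0 → after 2×micro: 0 ⇒ (c0=891/32, c1=0)
macro 6: S0 reads c1=0 → after 1×micro: 2673/64; S1 reads c1=0 → after 2×micro: 0 ⇒ (c0=2673/64, c1=0)
macro 7: S0 reads c1=0 → after 1×micro: 8019/128; S1 reads c1=0 → after 2×micro: 0 ⇒ (c0=8019/128, c1=0)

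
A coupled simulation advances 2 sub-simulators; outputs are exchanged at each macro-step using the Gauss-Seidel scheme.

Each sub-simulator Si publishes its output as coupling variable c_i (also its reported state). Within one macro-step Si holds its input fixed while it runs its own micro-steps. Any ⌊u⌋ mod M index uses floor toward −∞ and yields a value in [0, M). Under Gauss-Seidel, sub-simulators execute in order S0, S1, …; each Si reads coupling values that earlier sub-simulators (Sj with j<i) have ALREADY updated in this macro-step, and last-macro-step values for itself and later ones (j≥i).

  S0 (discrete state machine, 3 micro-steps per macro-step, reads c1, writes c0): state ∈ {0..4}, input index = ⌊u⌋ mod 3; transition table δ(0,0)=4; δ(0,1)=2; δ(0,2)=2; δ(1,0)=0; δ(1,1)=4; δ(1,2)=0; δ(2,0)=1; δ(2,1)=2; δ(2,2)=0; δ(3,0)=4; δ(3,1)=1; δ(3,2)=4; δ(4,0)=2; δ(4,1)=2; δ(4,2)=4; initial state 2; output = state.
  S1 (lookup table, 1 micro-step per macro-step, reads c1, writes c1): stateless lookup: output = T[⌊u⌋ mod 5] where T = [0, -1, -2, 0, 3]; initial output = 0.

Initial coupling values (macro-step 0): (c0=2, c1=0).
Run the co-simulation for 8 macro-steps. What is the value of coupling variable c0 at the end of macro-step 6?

macro 1: S0 reads c1=0 → after 3×micro: 4; S1 reads c1=0 → after 1×micro: 0 ⇒ (c0=4, c1=0)
macro 2: S0 reads c1=0 → after 3×micro: 0; S1 reads c1=0 → after 1×micro: 0 ⇒ (c0=0, c1=0)
macro 3: S0 reads c1=0 → after 3×micro: 1; S1 reads c1=0 → after 1×micro: 0 ⇒ (c0=1, c1=0)
macro 4: S0 reads c1=0 → after 3×micro: 2; S1 reads c1=0 → after 1×micro: 0 ⇒ (c0=2, c1=0)
macro 5: S0 reads c1=0 → after 3×micro: 4; S1 reads c1=0 → after 1×micro: 0 ⇒ (c0=4, c1=0)
macro 6: S0 reads c1=0 → after 3×micro: 0; S1 reads c1=0 → after 1×micro: 0 ⇒ (c0=0, c1=0)
macro 7: S0 reads c1=0 → after 3×micro: 1; S1 reads c1=0 → after 1×micro: 0 ⇒ (c0=1, c1=0)
macro 8: S0 reads c1=0 → after 3×micro: 2; S1 reads c1=0 → after 1×micro: 0 ⇒ (c0=2, c1=0)

c0 at macro-step 6 = 0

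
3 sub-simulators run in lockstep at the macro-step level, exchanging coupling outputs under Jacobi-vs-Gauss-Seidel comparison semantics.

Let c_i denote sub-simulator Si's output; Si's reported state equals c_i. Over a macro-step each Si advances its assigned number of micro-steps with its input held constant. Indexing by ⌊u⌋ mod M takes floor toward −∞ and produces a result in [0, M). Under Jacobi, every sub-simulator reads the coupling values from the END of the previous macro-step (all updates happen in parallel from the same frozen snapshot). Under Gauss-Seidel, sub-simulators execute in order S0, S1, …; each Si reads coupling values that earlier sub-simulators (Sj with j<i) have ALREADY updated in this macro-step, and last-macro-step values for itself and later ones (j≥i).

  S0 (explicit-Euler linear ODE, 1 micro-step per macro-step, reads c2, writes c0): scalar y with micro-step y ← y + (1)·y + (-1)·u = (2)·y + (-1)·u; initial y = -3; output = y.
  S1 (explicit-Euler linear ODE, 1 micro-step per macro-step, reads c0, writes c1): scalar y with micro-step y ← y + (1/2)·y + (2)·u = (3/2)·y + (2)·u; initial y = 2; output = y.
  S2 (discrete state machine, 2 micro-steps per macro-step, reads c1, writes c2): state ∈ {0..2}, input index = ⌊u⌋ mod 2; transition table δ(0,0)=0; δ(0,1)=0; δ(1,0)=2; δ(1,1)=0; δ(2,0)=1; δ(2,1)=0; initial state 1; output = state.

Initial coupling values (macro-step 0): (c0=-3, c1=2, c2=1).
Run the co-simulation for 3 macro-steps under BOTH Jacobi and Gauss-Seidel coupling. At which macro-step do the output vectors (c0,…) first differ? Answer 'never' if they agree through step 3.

first divergence at macro-step: 1

[Jacobi] macro 1: S0 reads c2=1 → after 1×micro: -7; S1 reads c0=-3 → after 1×micro: -3; S2 reads c1=2 → after 2×micro: 1 ⇒ (c0=-7, c1=-3, c2=1)
[Jacobi] macro 2: S0 reads c2=1 → after 1×micro: -15; S1 reads c0=-7 → after 1×micro: -37/2; S2 reads c1=-3 → after 2×micro: 0 ⇒ (c0=-15, c1=-37/2, c2=0)
[Jacobi] macro 3: S0 reads c2=0 → after 1×micro: -30; S1 reads c0=-15 → after 1×micro: -231/4; S2 reads c1=-37/2 → after 2×micro: 0 ⇒ (c0=-30, c1=-231/4, c2=0)
[Gauss-Seidel] macro 1: S0 reads c2=1 → after 1×micro: -7; S1 reads c0=-7 → after 1×micro: -11; S2 reads c1=-11 → after 2×micro: 0 ⇒ (c0=-7, c1=-11, c2=0)
[Gauss-Seidel] macro 2: S0 reads c2=0 → after 1×micro: -14; S1 reads c0=-14 → after 1×micro: -89/2; S2 reads c1=-89/2 → after 2×micro: 0 ⇒ (c0=-14, c1=-89/2, c2=0)
[Gauss-Seidel] macro 3: S0 reads c2=0 → after 1×micro: -28; S1 reads c0=-28 → after 1×micro: -491/4; S2 reads c1=-491/4 → after 2×micro: 0 ⇒ (c0=-28, c1=-491/4, c2=0)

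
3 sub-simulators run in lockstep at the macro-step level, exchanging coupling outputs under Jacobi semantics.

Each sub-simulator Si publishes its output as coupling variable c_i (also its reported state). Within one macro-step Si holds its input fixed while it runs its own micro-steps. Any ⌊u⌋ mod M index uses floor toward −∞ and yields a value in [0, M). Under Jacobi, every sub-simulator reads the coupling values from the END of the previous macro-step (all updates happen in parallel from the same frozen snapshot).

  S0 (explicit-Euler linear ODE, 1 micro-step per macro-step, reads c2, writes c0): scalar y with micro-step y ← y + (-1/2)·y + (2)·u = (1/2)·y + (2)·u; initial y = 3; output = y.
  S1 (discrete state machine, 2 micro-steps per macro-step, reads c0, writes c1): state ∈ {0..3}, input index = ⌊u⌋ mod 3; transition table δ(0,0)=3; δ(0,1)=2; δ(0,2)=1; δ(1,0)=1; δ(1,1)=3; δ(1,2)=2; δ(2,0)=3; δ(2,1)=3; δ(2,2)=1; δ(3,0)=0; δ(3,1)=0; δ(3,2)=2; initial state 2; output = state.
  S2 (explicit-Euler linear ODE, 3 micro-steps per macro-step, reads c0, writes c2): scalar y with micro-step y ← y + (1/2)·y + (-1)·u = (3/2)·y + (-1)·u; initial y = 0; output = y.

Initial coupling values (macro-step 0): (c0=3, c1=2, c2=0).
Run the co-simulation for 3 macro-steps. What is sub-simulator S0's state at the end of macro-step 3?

S0 state at macro-step 3 = -1989/16

macro 1: S0 reads c2=0 → after 1×micro: 3/2; S1 reads c0=3 → after 2×micro: 0; S2 reads c0=3 → after 3×micro: -57/4 ⇒ (c0=3/2, c1=0, c2=-57/4)
macro 2: S0 reads c2=-57/4 → after 1×micro: -111/4; S1 reads c0=3/2 → after 2×micro: 3; S2 reads c0=3/2 → after 3×micro: -1767/32 ⇒ (c0=-111/4, c1=3, c2=-1767/32)
macro 3: S0 reads c2=-1767/32 → after 1×micro: -1989/16; S1 reads c0=-111/4 → after 2×micro: 1; S2 reads c0=-111/4 → after 3×micro: -13965/256 ⇒ (c0=-1989/16, c1=1, c2=-13965/256)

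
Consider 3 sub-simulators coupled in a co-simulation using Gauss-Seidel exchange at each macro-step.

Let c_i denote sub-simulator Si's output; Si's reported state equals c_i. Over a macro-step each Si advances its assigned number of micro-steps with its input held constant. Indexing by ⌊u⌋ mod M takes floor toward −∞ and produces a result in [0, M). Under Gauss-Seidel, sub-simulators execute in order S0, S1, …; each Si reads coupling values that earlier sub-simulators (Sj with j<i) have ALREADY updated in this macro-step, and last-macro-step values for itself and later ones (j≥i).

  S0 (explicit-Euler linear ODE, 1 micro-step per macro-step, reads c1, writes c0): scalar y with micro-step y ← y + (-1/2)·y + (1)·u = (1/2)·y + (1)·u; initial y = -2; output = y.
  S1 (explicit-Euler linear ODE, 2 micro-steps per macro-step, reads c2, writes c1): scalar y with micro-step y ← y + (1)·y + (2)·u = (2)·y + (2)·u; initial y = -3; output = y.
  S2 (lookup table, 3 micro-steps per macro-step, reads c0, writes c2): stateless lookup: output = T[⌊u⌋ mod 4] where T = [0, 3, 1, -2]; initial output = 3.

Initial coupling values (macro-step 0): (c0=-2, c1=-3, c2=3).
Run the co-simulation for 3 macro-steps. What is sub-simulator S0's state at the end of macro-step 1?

S0 state at macro-step 1 = -4

macro 1: S0 reads c1=-3 → after 1×micro: -4; S1 reads c2=3 → after 2×micro: 6; S2 reads c0=-4 → after 3×micro: 0 ⇒ (c0=-4, c1=6, c2=0)
macro 2: S0 reads c1=6 → after 1×micro: 4; S1 reads c2=0 → after 2×micro: 24; S2 reads c0=4 → after 3×micro: 0 ⇒ (c0=4, c1=24, c2=0)
macro 3: S0 reads c1=24 → after 1×micro: 26; S1 reads c2=0 → after 2×micro: 96; S2 reads c0=26 → after 3×micro: 1 ⇒ (c0=26, c1=96, c2=1)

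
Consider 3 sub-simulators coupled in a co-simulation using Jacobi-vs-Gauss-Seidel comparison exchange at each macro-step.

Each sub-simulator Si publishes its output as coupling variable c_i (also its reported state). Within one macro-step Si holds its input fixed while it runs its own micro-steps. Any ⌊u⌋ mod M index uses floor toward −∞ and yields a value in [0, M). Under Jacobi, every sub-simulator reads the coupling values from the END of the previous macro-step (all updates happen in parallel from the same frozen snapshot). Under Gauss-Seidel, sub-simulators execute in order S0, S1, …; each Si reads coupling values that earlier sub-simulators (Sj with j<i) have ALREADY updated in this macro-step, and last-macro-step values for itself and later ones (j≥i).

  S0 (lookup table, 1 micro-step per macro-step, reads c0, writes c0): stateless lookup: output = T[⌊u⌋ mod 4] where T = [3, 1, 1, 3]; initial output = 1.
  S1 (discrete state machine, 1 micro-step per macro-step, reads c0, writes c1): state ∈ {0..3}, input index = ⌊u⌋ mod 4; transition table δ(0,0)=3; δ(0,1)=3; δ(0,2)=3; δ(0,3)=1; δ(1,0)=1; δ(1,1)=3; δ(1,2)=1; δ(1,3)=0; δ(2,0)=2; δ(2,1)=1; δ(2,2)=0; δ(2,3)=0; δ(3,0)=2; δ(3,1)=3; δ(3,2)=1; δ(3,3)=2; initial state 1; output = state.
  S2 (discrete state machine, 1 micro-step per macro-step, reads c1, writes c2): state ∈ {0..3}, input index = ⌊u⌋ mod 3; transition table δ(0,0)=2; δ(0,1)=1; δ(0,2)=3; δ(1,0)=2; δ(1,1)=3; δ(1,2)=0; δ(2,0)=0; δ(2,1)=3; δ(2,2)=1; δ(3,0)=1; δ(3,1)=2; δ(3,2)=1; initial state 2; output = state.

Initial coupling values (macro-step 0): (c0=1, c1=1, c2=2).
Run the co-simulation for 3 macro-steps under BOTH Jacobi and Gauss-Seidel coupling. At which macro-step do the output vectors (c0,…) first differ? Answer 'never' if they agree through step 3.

[Jacobi] macro 1: S0 reads c0=1 → after 1×micro: 1; S1 reads c0=1 → after 1×micro: 3; S2 reads c1=1 → after 1×micro: 3 ⇒ (c0=1, c1=3, c2=3)
[Jacobi] macro 2: S0 reads c0=1 → after 1×micro: 1; S1 reads c0=1 → after 1×micro: 3; S2 reads c1=3 → after 1×micro: 1 ⇒ (c0=1, c1=3, c2=1)
[Jacobi] macro 3: S0 reads c0=1 → after 1×micro: 1; S1 reads c0=1 → after 1×micro: 3; S2 reads c1=3 → after 1×micro: 2 ⇒ (c0=1, c1=3, c2=2)
[Gauss-Seidel] macro 1: S0 reads c0=1 → after 1×micro: 1; S1 reads c0=1 → after 1×micro: 3; S2 reads c1=3 → after 1×micro: 0 ⇒ (c0=1, c1=3, c2=0)
[Gauss-Seidel] macro 2: S0 reads c0=1 → after 1×micro: 1; S1 reads c0=1 → after 1×micro: 3; S2 reads c1=3 → after 1×micro: 2 ⇒ (c0=1, c1=3, c2=2)
[Gauss-Seidel] macro 3: S0 reads c0=1 → after 1×micro: 1; S1 reads c0=1 → after 1×micro: 3; S2 reads c1=3 → after 1×micro: 0 ⇒ (c0=1, c1=3, c2=0)

first divergence at macro-step: 1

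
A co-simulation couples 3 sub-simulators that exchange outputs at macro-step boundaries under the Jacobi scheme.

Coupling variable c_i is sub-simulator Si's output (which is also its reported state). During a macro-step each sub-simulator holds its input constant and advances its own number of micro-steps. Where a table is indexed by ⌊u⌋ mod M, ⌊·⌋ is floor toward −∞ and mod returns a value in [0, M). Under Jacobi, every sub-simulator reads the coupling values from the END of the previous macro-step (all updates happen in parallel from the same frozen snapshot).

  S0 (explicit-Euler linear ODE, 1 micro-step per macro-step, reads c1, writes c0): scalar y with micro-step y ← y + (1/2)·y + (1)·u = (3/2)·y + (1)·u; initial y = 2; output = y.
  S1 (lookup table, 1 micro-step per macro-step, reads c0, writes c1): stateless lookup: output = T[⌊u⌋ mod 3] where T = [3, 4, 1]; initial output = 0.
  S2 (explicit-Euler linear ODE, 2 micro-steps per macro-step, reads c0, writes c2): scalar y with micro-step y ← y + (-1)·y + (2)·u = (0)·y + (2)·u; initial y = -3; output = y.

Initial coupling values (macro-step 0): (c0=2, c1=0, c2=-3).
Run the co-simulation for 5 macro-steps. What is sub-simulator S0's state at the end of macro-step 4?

macro 1: S0 reads c1=0 → after 1×micro: 3; S1 reads c0=2 → after 1×micro: 1; S2 reads c0=2 → after 2×micro: 4 ⇒ (c0=3, c1=1, c2=4)
macro 2: S0 reads c1=1 → after 1×micro: 11/2; S1 reads c0=3 → after 1×micro: 3; S2 reads c0=3 → after 2×micro: 6 ⇒ (c0=11/2, c1=3, c2=6)
macro 3: S0 reads c1=3 → after 1×micro: 45/4; S1 reads c0=11/2 → after 1×micro: 1; S2 reads c0=11/2 → after 2×micro: 11 ⇒ (c0=45/4, c1=1, c2=11)
macro 4: S0 reads c1=1 → after 1×micro: 143/8; S1 reads c0=45/4 → after 1×micro: 1; S2 reads c0=45/4 → after 2×micro: 45/2 ⇒ (c0=143/8, c1=1, c2=45/2)
macro 5: S0 reads c1=1 → after 1×micro: 445/16; S1 reads c0=143/8 → after 1×micro: 1; S2 reads c0=143/8 → after 2×micro: 143/4 ⇒ (c0=445/16, c1=1, c2=143/4)

S0 state at macro-step 4 = 143/8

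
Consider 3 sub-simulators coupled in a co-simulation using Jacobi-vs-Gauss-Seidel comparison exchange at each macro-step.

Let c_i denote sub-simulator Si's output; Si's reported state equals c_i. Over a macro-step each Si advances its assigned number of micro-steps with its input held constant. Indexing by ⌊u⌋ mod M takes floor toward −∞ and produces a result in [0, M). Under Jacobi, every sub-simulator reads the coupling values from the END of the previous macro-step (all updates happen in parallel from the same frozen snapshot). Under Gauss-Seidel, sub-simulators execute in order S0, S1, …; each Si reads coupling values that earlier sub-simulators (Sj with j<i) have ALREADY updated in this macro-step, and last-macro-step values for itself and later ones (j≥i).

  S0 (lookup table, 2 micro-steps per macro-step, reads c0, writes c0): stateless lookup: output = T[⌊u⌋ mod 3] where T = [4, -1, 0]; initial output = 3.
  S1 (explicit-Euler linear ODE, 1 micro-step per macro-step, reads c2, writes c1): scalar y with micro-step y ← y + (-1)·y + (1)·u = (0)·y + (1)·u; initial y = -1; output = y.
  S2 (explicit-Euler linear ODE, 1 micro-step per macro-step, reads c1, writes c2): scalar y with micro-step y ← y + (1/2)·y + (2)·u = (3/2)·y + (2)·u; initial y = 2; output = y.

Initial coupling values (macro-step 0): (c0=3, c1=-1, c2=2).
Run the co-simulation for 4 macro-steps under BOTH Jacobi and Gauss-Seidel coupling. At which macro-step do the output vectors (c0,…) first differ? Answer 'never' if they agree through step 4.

[Jacobi] macro 1: S0 reads c0=3 → after 2×micro: 4; S1 reads c2=2 → after 1×micro: 2; S2 reads c1=-1 → after 1×micro: 1 ⇒ (c0=4, c1=2, c2=1)
[Jacobi] macro 2: S0 reads c0=4 → after 2×micro: -1; S1 reads c2=1 → after 1×micro: 1; S2 reads c1=2 → after 1×micro: 11/2 ⇒ (c0=-1, c1=1, c2=11/2)
[Jacobi] macro 3: S0 reads c0=-1 → after 2×micro: 0; S1 reads c2=11/2 → after 1×micro: 11/2; S2 reads c1=1 → after 1×micro: 41/4 ⇒ (c0=0, c1=11/2, c2=41/4)
[Jacobi] macro 4: S0 reads c0=0 → after 2×micro: 4; S1 reads c2=41/4 → after 1×micro: 41/4; S2 reads c1=11/2 → after 1×micro: 211/8 ⇒ (c0=4, c1=41/4, c2=211/8)
[Gauss-Seidel] macro 1: S0 reads c0=3 → after 2×micro: 4; S1 reads c2=2 → after 1×micro: 2; S2 reads c1=2 → after 1×micro: 7 ⇒ (c0=4, c1=2, c2=7)
[Gauss-Seidel] macro 2: S0 reads c0=4 → after 2×micro: -1; S1 reads c2=7 → after 1×micro: 7; S2 reads c1=7 → after 1×micro: 49/2 ⇒ (c0=-1, c1=7, c2=49/2)
[Gauss-Seidel] macro 3: S0 reads c0=-1 → after 2×micro: 0; S1 reads c2=49/2 → after 1×micro: 49/2; S2 reads c1=49/2 → after 1×micro: 343/4 ⇒ (c0=0, c1=49/2, c2=343/4)
[Gauss-Seidel] macro 4: S0 reads c0=0 → after 2×micro: 4; S1 reads c2=343/4 → after 1×micro: 343/4; S2 reads c1=343/4 → after 1×micro: 2401/8 ⇒ (c0=4, c1=343/4, c2=2401/8)

first divergence at macro-step: 1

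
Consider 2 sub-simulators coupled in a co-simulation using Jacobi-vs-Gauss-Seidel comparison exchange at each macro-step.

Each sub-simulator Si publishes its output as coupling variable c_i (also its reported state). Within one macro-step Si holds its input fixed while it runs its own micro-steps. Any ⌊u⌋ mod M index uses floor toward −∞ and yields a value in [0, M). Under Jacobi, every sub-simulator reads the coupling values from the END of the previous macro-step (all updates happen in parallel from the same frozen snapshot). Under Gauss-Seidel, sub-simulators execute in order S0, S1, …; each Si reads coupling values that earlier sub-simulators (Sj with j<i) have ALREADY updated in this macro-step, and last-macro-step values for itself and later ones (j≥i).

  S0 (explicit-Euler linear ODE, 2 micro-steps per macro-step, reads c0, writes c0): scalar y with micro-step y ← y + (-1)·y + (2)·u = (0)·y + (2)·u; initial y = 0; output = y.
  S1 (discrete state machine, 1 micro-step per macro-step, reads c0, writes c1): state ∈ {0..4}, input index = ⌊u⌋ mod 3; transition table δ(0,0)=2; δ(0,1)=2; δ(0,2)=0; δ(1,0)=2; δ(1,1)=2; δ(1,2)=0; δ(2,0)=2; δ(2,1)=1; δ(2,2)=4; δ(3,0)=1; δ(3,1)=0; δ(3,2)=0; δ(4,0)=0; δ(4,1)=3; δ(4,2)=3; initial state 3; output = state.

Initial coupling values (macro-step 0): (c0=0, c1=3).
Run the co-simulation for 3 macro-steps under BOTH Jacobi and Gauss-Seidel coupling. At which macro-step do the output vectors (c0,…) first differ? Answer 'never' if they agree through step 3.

first divergence at macro-step: never

[Jacobi] macro 1: S0 reads c0=0 → after 2×micro: 0; S1 reads c0=0 → after 1×micro: 1 ⇒ (c0=0, c1=1)
[Jacobi] macro 2: S0 reads c0=0 → after 2×micro: 0; S1 reads c0=0 → after 1×micro: 2 ⇒ (c0=0, c1=2)
[Jacobi] macro 3: S0 reads c0=0 → after 2×micro: 0; S1 reads c0=0 → after 1×micro: 2 ⇒ (c0=0, c1=2)
[Gauss-Seidel] macro 1: S0 reads c0=0 → after 2×micro: 0; S1 reads c0=0 → after 1×micro: 1 ⇒ (c0=0, c1=1)
[Gauss-Seidel] macro 2: S0 reads c0=0 → after 2×micro: 0; S1 reads c0=0 → after 1×micro: 2 ⇒ (c0=0, c1=2)
[Gauss-Seidel] macro 3: S0 reads c0=0 → after 2×micro: 0; S1 reads c0=0 → after 1×micro: 2 ⇒ (c0=0, c1=2)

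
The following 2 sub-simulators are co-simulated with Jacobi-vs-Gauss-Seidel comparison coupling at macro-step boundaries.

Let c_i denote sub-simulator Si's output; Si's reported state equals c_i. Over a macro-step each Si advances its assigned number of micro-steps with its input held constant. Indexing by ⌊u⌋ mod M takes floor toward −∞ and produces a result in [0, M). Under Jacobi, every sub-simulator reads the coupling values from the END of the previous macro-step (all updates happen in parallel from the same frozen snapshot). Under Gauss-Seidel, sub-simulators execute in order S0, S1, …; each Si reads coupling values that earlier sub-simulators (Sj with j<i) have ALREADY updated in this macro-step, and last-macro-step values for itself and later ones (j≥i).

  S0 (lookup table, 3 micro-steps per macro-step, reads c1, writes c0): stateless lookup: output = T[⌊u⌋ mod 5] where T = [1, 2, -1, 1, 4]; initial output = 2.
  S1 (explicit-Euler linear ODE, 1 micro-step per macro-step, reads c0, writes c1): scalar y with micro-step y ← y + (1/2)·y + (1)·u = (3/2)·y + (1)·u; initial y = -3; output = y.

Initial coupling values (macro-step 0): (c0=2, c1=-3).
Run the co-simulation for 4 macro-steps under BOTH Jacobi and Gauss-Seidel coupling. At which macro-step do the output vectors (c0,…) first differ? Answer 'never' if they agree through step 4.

first divergence at macro-step: 1

[Jacobi] macro 1: S0 reads c1=-3 → after 3×micro: -1; S1 reads c0=2 → after 1×micro: -5/2 ⇒ (c0=-1, c1=-5/2)
[Jacobi] macro 2: S0 reads c1=-5/2 → after 3×micro: -1; S1 reads c0=-1 → after 1×micro: -19/4 ⇒ (c0=-1, c1=-19/4)
[Jacobi] macro 3: S0 reads c1=-19/4 → after 3×micro: 1; S1 reads c0=-1 → after 1×micro: -65/8 ⇒ (c0=1, c1=-65/8)
[Jacobi] macro 4: S0 reads c1=-65/8 → after 3×micro: 2; S1 reads c0=1 → after 1×micro: -179/16 ⇒ (c0=2, c1=-179/16)
[Gauss-Seidel] macro 1: S0 reads c1=-3 → after 3×micro: -1; S1 reads c0=-1 → after 1×micro: -11/2 ⇒ (c0=-1, c1=-11/2)
[Gauss-Seidel] macro 2: S0 reads c1=-11/2 → after 3×micro: 4; S1 reads c0=4 → after 1×micro: -17/4 ⇒ (c0=4, c1=-17/4)
[Gauss-Seidel] macro 3: S0 reads c1=-17/4 → after 3×micro: 1; S1 reads c0=1 → after 1×micro: -43/8 ⇒ (c0=1, c1=-43/8)
[Gauss-Seidel] macro 4: S0 reads c1=-43/8 → after 3×micro: 4; S1 reads c0=4 → after 1×micro: -65/16 ⇒ (c0=4, c1=-65/16)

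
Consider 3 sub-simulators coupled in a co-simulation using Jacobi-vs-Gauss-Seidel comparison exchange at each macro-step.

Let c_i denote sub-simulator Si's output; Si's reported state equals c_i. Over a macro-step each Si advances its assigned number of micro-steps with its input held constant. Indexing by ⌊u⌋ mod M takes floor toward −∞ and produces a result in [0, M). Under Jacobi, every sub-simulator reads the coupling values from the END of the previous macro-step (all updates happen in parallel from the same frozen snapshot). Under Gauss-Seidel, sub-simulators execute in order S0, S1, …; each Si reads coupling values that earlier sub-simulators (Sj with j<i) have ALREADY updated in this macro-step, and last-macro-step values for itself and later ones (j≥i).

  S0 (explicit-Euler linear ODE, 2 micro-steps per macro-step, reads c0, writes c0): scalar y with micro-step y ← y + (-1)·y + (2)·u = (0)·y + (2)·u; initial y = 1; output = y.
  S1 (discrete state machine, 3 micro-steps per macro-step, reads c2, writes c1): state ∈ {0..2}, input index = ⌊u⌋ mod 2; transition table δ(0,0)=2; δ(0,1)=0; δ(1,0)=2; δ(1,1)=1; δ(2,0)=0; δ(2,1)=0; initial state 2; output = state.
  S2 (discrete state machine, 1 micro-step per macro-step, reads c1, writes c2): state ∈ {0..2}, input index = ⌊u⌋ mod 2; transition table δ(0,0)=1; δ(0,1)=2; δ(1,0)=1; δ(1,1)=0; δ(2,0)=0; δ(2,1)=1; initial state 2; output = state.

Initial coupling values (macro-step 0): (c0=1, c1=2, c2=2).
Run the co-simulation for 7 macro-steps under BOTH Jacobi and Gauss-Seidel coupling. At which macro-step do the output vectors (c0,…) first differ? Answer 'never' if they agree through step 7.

[Jacobi] macro 1: S0 reads c0=1 → after 2×micro: 2; S1 reads c2=2 → after 3×micro: 0; S2 reads c1=2 → after 1×micro: 0 ⇒ (c0=2, c1=0, c2=0)
[Jacobi] macro 2: S0 reads c0=2 → after 2×micro: 4; S1 reads c2=0 → after 3×micro: 2; S2 reads c1=0 → after 1×micro: 1 ⇒ (c0=4, c1=2, c2=1)
[Jacobi] macro 3: S0 reads c0=4 → after 2×micro: 8; S1 reads c2=1 → after 3×micro: 0; S2 reads c1=2 → after 1×micro: 1 ⇒ (c0=8, c1=0, c2=1)
[Jacobi] macro 4: S0 reads c0=8 → after 2×micro: 16; S1 reads c2=1 → after 3×micro: 0; S2 reads c1=0 → after 1×micro: 1 ⇒ (c0=16, c1=0, c2=1)
[Jacobi] macro 5: S0 reads c0=16 → after 2×micro: 32; S1 reads c2=1 → after 3×micro: 0; S2 reads c1=0 → after 1×micro: 1 ⇒ (c0=32, c1=0, c2=1)
[Jacobi] macro 6: S0 reads c0=32 → after 2×micro: 64; S1 reads c2=1 → after 3×micro: 0; S2 reads c1=0 → after 1×micro: 1 ⇒ (c0=64, c1=0, c2=1)
[Jacobi] macro 7: S0 reads c0=64 → after 2×micro: 128; S1 reads c2=1 → after 3×micro: 0; S2 reads c1=0 → after 1×micro: 1 ⇒ (c0=128, c1=0, c2=1)
[Gauss-Seidel] macro 1: S0 reads c0=1 → after 2×micro: 2; S1 reads c2=2 → after 3×micro: 0; S2 reads c1=0 → after 1×micro: 0 ⇒ (c0=2, c1=0, c2=0)
[Gauss-Seidel] macro 2: S0 reads c0=2 → after 2×micro: 4; S1 reads c2=0 → after 3×micro: 2; S2 reads c1=2 → after 1×micro: 1 ⇒ (c0=4, c1=2, c2=1)
[Gauss-Seidel] macro 3: S0 reads c0=4 → after 2×micro: 8; S1 reads c2=1 → after 3×micro: 0; S2 reads c1=0 → after 1×micro: 1 ⇒ (c0=8, c1=0, c2=1)
[Gauss-Seidel] macro 4: S0 reads c0=8 → after 2×micro: 16; S1 reads c2=1 → after 3×micro: 0; S2 reads c1=0 → after 1×micro: 1 ⇒ (c0=16, c1=0, c2=1)
[Gauss-Seidel] macro 5: S0 reads c0=16 → after 2×micro: 32; S1 reads c2=1 → after 3×micro: 0; S2 reads c1=0 → after 1×micro: 1 ⇒ (c0=32, c1=0, c2=1)
[Gauss-Seidel] macro 6: S0 reads c0=32 → after 2×micro: 64; S1 reads c2=1 → after 3×micro: 0; S2 reads c1=0 → after 1×micro: 1 ⇒ (c0=64, c1=0, c2=1)
[Gauss-Seidel] macro 7: S0 reads c0=64 → after 2×micro: 128; S1 reads c2=1 → after 3×micro: 0; S2 reads c1=0 → after 1×micro: 1 ⇒ (c0=128, c1=0, c2=1)

first divergence at macro-step: never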